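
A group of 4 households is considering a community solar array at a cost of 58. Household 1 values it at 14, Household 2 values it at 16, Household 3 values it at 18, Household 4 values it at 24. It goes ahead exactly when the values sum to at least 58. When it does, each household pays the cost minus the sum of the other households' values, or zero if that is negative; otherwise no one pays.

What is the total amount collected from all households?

16

Total value 72 ≥ cost 58, so it is built.
Household 1: others sum to 58; max(0, 58 - 58) = 0.
Household 2: others sum to 56; max(0, 58 - 56) = 2.
Household 3: others sum to 54; max(0, 58 - 54) = 4.
Household 4: others sum to 48; max(0, 58 - 48) = 10.
Total collected = 0 + 2 + 4 + 10 = 16.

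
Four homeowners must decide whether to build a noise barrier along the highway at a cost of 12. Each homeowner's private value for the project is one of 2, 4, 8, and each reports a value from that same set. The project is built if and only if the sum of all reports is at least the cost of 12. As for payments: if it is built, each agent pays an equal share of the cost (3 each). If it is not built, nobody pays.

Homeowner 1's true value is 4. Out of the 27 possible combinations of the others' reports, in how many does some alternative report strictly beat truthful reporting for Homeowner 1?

Others report (2, 2, 2): truth gives 0; report 8 gives 1 > 0. Violating.
Others report (2, 2, 4): truth gives 1; no alternative beats it.
Others report (2, 2, 8): truth gives 1; no alternative beats it.
(Checking all 27 profiles: 1 has a profitable deviation, 26 do not.)

1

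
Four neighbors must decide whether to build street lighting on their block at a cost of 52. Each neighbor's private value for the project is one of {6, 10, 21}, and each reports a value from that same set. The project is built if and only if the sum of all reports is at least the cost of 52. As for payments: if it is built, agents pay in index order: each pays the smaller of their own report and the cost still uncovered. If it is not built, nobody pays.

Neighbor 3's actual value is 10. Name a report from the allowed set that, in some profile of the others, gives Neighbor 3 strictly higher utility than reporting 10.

Suppose Neighbor 1 reports 6, Neighbor 2 reports 21 and Neighbor 4 reports 21.
Report 10: project built, pays 10, utility 10 - 10 = 0.
Report 6: project built, pays 6, utility 10 - 6 = 4.
So reporting 6 beats truth here (4 > 0).

6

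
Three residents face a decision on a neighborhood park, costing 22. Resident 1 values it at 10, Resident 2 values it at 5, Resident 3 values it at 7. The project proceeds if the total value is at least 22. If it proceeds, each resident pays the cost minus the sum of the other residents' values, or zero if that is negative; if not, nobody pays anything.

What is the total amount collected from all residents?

Total value 22 ≥ cost 22, so it is built.
Resident 1: others sum to 12; max(0, 22 - 12) = 10.
Resident 2: others sum to 17; max(0, 22 - 17) = 5.
Resident 3: others sum to 15; max(0, 22 - 15) = 7.
Total collected = 10 + 5 + 7 = 22.

22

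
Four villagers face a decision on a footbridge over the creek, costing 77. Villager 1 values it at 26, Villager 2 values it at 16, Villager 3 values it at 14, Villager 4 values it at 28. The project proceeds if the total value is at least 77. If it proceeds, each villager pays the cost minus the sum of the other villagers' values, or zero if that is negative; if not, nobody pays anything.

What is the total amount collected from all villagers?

56

Total value 84 ≥ cost 77, so it is built.
Villager 1: others sum to 58; max(0, 77 - 58) = 19.
Villager 2: others sum to 68; max(0, 77 - 68) = 9.
Villager 3: others sum to 70; max(0, 77 - 70) = 7.
Villager 4: others sum to 56; max(0, 77 - 56) = 21.
Total collected = 19 + 9 + 7 + 21 = 56.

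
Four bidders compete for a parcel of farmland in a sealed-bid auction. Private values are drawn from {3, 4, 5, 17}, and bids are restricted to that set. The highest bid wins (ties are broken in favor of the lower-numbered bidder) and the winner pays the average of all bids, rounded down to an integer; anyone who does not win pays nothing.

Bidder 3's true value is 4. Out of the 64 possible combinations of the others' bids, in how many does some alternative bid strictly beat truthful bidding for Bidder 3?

Others bid (3, 4, 3): truth gives 0; bid 5 gives 1 > 0. Violating.
Others bid (4, 3, 3): truth gives 0; bid 5 gives 1 > 0. Violating.
Others bid (3, 3, 3): truth gives 1; no alternative beats it.
Others bid (3, 3, 4): truth gives 1; no alternative beats it.
(Checking all 64 profiles: 2 have a profitable deviation, 62 do not.)

2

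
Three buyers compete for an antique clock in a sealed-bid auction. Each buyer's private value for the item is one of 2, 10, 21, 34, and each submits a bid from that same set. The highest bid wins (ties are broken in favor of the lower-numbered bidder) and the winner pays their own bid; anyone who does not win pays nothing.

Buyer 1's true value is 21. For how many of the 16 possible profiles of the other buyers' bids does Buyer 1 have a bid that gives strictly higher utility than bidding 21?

Others bid (2, 2): truth gives 0; bid 2 gives 19 > 0. Violating.
Others bid (2, 10): truth gives 0; bid 10 gives 11 > 0. Violating.
Others bid (10, 2): truth gives 0; bid 10 gives 11 > 0. Violating.
Others bid (10, 10): truth gives 0; bid 10 gives 11 > 0. Violating.
Others bid (2, 21): truth gives 0; no alternative beats it.
Others bid (2, 34): truth gives 0; no alternative beats it.
(Checking all 16 profiles: 4 have a profitable deviation, 12 do not.)

4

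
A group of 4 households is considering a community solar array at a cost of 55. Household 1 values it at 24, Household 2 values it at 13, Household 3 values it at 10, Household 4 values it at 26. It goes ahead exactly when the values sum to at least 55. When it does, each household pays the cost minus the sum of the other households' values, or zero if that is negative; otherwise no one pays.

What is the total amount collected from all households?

Total value 73 ≥ cost 55, so it is built.
Household 1: others sum to 49; max(0, 55 - 49) = 6.
Household 2: others sum to 60; max(0, 55 - 60) = 0.
Household 3: others sum to 63; max(0, 55 - 63) = 0.
Household 4: others sum to 47; max(0, 55 - 47) = 8.
Total collected = 6 + 0 + 0 + 8 = 14.

14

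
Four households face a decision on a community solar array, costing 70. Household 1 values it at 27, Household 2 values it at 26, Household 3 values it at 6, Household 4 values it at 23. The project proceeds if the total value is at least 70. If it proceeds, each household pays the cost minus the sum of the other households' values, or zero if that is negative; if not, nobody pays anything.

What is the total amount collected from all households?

Total value 82 ≥ cost 70, so it is built.
Household 1: others sum to 55; max(0, 70 - 55) = 15.
Household 2: others sum to 56; max(0, 70 - 56) = 14.
Household 3: others sum to 76; max(0, 70 - 76) = 0.
Household 4: others sum to 59; max(0, 70 - 59) = 11.
Total collected = 15 + 14 + 0 + 11 = 40.

40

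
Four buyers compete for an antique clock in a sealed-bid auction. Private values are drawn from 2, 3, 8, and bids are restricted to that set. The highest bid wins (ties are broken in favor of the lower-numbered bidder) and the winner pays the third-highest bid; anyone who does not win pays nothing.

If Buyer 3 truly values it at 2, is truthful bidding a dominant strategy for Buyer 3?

Check each profile of the others' bids and compare truth against every alternative bid.
Others bid (2, 2, 2): truth gives 0, best alternative gives 0.
Others bid (2, 2, 3): truth gives 0, best alternative gives 0.
Others bid (2, 2, 8): truth gives 0, best alternative gives 0.
Others bid (2, 3, 2): truth gives 0, best alternative gives 0.
Others bid (2, 3, 3): truth gives 0, best alternative gives 0.
Others bid (2, 3, 8): truth gives 0, best alternative gives 0.
(Remaining 21 profiles checked similarly; truth is weakly best in each.)
In every case the truthful bid is at least as good as any alternative, so it is a dominant strategy.

Yes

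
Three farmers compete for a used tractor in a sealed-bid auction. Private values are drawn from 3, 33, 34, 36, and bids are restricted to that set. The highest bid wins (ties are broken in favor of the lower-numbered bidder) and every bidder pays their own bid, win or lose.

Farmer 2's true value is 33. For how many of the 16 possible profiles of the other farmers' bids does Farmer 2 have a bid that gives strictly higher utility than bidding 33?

Others bid (3, 34): truth gives -33; bid 34 gives -1 > -33. Violating.
Others bid (3, 36): truth gives -33; bid 3 gives -3 > -33. Violating.
Others bid (33, 3): truth gives -33; bid 34 gives -1 > -33. Violating.
Others bid (33, 33): truth gives -33; bid 34 gives -1 > -33. Violating.
Others bid (3, 3): truth gives 0; no alternative beats it.
Others bid (3, 33): truth gives 0; no alternative beats it.
(Checking all 16 profiles: 14 have a profitable deviation, 2 do not.)

14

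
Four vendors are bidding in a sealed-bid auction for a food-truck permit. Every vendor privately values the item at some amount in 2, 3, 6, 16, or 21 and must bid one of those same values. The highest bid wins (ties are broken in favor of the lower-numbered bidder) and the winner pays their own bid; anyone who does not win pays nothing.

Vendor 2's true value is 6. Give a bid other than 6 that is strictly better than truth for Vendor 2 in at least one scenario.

3

Suppose Vendor 1 bids 2, Vendor 3 bids 2 and Vendor 4 bids 2.
Bid 6: wins, pays 6, utility 6 - 6 = 0.
Bid 3: wins, pays 3, utility 6 - 3 = 3.
So bidding 3 beats truth here (3 > 0).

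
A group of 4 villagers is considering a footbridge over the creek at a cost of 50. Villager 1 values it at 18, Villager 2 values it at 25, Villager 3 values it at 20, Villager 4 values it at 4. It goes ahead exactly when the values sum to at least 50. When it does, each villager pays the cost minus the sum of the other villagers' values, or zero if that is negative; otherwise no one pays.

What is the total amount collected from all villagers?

Total value 67 ≥ cost 50, so it is built.
Villager 1: others sum to 49; max(0, 50 - 49) = 1.
Villager 2: others sum to 42; max(0, 50 - 42) = 8.
Villager 3: others sum to 47; max(0, 50 - 47) = 3.
Villager 4: others sum to 63; max(0, 50 - 63) = 0.
Total collected = 1 + 8 + 3 + 0 = 12.

12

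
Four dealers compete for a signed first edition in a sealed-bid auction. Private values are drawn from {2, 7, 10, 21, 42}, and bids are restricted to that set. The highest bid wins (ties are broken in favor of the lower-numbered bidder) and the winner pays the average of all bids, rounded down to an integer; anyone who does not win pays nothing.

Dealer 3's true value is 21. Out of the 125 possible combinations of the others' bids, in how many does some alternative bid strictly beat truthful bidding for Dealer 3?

30

Others bid (2, 2, 2): truth gives 15; bid 7 gives 18 > 15. Violating.
Others bid (2, 2, 7): truth gives 13; bid 7 gives 17 > 13. Violating.
Others bid (2, 2, 10): truth gives 13; bid 10 gives 15 > 13. Violating.
Others bid (2, 7, 2): truth gives 13; bid 10 gives 16 > 13. Violating.
Others bid (2, 2, 21): truth gives 10; no alternative beats it.
Others bid (2, 2, 42): truth gives 0; no alternative beats it.
(Checking all 125 profiles: 30 have a profitable deviation, 95 do not.)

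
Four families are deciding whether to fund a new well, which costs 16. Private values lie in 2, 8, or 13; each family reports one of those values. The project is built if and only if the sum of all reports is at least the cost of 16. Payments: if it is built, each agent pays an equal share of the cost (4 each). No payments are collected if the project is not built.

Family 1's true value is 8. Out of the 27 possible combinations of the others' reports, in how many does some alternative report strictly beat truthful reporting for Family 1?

1

Others report (2, 2, 2): truth gives 0; report 13 gives 4 > 0. Violating.
Others report (2, 2, 8): truth gives 4; no alternative beats it.
Others report (2, 2, 13): truth gives 4; no alternative beats it.
(Checking all 27 profiles: 1 has a profitable deviation, 26 do not.)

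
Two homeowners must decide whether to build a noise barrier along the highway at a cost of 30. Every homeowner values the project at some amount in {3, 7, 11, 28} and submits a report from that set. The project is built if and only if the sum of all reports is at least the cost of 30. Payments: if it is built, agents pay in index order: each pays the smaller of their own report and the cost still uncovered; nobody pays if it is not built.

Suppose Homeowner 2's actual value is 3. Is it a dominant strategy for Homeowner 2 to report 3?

Check each profile of the others' reports and compare truth against every alternative report.
Others report (28): truth gives 1, best alternative gives 1.
Others report (3): truth gives 0, best alternative gives 0.
Others report (7): truth gives 0, best alternative gives 0.
Others report (11): truth gives 0, best alternative gives 0.
In every case the truthful report is at least as good as any alternative, so it is a dominant strategy.

Yes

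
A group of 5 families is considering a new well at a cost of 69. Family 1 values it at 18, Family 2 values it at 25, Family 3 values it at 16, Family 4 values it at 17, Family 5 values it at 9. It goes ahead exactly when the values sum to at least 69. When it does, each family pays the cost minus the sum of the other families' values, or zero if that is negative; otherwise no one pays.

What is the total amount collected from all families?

12

Total value 85 ≥ cost 69, so it is built.
Family 1: others sum to 67; max(0, 69 - 67) = 2.
Family 2: others sum to 60; max(0, 69 - 60) = 9.
Family 3: others sum to 69; max(0, 69 - 69) = 0.
Family 4: others sum to 68; max(0, 69 - 68) = 1.
Family 5: others sum to 76; max(0, 69 - 76) = 0.
Total collected = 2 + 9 + 0 + 1 + 0 = 12.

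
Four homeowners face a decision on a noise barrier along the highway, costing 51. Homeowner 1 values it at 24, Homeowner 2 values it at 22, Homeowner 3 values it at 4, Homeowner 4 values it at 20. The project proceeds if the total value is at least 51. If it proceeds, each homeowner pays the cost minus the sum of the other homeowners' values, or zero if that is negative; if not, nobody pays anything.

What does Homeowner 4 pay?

1

Total value 70 ≥ cost 51, so the project is built.
The other homeowners' values sum to 50.
Cost minus that sum is 51 - 50 = 1.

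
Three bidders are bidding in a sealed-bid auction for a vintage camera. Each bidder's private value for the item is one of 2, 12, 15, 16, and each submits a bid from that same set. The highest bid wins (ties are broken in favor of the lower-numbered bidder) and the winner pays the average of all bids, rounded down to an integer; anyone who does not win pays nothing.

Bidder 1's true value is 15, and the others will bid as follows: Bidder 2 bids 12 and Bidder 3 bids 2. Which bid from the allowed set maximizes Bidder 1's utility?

12

Bid 2: loses, pays 0, utility 0.
Bid 12: wins, pays 8, utility 15 - 8 = 7.
Bid 15: wins, pays 9, utility 15 - 9 = 6.
Bid 16: wins, pays 10, utility 15 - 10 = 5.
The best choice is 12 with utility 7.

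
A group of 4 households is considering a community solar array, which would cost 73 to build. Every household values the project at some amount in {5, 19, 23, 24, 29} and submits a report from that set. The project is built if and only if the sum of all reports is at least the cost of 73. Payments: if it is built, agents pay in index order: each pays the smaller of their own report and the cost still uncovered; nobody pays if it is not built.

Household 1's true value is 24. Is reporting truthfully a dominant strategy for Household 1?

No

Consider the case where Household 2 reports 5, Household 3 reports 19 and Household 4 reports 29.
Truthful report 24: project built, pays 24, utility 24 - 24 = 0.
Report 23 instead: project built, pays 23, utility 24 - 23 = 1.
Since 1 > 0, reporting 23 is strictly better here, so truthful reporting is not dominant.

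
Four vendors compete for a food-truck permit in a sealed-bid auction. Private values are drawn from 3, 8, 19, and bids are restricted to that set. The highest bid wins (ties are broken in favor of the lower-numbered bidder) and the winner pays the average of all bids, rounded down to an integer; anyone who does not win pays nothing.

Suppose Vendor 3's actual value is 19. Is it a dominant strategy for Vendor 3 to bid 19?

Consider the case where Vendor 1 bids 3, Vendor 2 bids 3 and Vendor 4 bids 3.
Truthful bid 19: wins, pays 7, utility 19 - 7 = 12.
Bid 8 instead: wins, pays 4, utility 19 - 4 = 15.
Since 15 > 12, bidding 8 is strictly better here, so truthful bidding is not dominant.

No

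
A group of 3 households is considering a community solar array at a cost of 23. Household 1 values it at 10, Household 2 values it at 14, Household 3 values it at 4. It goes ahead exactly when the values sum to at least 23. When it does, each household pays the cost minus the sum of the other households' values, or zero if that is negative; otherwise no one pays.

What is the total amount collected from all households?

14

Total value 28 ≥ cost 23, so it is built.
Household 1: others sum to 18; max(0, 23 - 18) = 5.
Household 2: others sum to 14; max(0, 23 - 14) = 9.
Household 3: others sum to 24; max(0, 23 - 24) = 0.
Total collected = 5 + 9 + 0 = 14.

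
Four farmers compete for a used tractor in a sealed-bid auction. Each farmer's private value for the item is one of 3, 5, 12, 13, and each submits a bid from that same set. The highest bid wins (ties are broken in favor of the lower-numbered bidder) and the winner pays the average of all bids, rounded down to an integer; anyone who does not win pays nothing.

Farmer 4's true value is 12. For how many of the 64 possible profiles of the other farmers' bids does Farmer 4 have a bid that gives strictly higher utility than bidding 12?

19

Others bid (3, 3, 3): truth gives 7; bid 5 gives 9 > 7. Violating.
Others bid (3, 3, 12): truth gives 0; bid 13 gives 5 > 0. Violating.
Others bid (3, 5, 12): truth gives 0; bid 13 gives 4 > 0. Violating.
Others bid (3, 12, 3): truth gives 0; bid 13 gives 5 > 0. Violating.
Others bid (3, 3, 5): truth gives 7; no alternative beats it.
Others bid (3, 3, 13): truth gives 0; no alternative beats it.
(Checking all 64 profiles: 19 have a profitable deviation, 45 do not.)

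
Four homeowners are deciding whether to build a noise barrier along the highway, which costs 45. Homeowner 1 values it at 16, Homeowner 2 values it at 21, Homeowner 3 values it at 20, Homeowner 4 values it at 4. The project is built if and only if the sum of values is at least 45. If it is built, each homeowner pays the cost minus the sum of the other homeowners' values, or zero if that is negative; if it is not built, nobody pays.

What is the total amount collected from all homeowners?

9

Total value 61 ≥ cost 45, so it is built.
Homeowner 1: others sum to 45; max(0, 45 - 45) = 0.
Homeowner 2: others sum to 40; max(0, 45 - 40) = 5.
Homeowner 3: others sum to 41; max(0, 45 - 41) = 4.
Homeowner 4: others sum to 57; max(0, 45 - 57) = 0.
Total collected = 0 + 5 + 4 + 0 = 9.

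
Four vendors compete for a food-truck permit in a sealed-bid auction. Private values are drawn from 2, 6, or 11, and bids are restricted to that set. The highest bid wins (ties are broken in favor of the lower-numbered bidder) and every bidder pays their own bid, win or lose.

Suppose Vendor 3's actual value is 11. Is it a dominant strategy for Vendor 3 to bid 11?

Consider the case where Vendor 1 bids 2, Vendor 2 bids 2 and Vendor 4 bids 2.
Truthful bid 11: wins, pays 11, utility 11 - 11 = 0.
Bid 6 instead: wins, pays 6, utility 11 - 6 = 5.
Since 5 > 0, bidding 6 is strictly better here, so truthful bidding is not dominant.

No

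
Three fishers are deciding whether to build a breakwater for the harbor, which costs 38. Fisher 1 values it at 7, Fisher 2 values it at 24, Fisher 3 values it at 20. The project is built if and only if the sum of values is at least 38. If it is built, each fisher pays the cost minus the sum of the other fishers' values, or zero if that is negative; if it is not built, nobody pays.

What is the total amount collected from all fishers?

Total value 51 ≥ cost 38, so it is built.
Fisher 1: others sum to 44; max(0, 38 - 44) = 0.
Fisher 2: others sum to 27; max(0, 38 - 27) = 11.
Fisher 3: others sum to 31; max(0, 38 - 31) = 7.
Total collected = 0 + 11 + 7 = 18.

18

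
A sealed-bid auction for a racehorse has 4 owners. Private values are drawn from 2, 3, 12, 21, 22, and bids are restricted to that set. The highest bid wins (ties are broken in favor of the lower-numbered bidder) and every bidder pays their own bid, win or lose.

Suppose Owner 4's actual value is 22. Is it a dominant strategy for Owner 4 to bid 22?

No

Consider the case where Owner 1 bids 2, Owner 2 bids 2 and Owner 3 bids 2.
Truthful bid 22: wins, pays 22, utility 22 - 22 = 0.
Bid 3 instead: wins, pays 3, utility 22 - 3 = 19.
Since 19 > 0, bidding 3 is strictly better here, so truthful bidding is not dominant.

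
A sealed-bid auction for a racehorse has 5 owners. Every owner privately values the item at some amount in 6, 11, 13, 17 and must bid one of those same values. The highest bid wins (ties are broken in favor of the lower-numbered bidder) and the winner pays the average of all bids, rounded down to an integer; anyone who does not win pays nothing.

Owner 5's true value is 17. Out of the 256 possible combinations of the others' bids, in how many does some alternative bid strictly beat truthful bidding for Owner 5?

Others bid (6, 6, 6, 6): truth gives 9; bid 11 gives 10 > 9. Violating.
Others bid (6, 6, 6, 11): truth gives 8; bid 13 gives 9 > 8. Violating.
Others bid (6, 6, 11, 6): truth gives 8; bid 13 gives 9 > 8. Violating.
Others bid (6, 6, 11, 11): truth gives 7; bid 13 gives 8 > 7. Violating.
Others bid (6, 6, 6, 13): truth gives 8; no alternative beats it.
Others bid (6, 6, 6, 17): truth gives 0; no alternative beats it.
(Checking all 256 profiles: 16 have a profitable deviation, 240 do not.)

16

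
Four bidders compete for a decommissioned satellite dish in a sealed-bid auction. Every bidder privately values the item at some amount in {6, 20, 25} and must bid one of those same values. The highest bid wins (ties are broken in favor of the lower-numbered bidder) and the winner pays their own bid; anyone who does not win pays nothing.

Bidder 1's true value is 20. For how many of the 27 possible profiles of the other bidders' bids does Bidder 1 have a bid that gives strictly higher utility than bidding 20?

Others bid (6, 6, 6): truth gives 0; bid 6 gives 14 > 0. Violating.
Others bid (6, 6, 20): truth gives 0; no alternative beats it.
Others bid (6, 6, 25): truth gives 0; no alternative beats it.
(Checking all 27 profiles: 1 has a profitable deviation, 26 do not.)

1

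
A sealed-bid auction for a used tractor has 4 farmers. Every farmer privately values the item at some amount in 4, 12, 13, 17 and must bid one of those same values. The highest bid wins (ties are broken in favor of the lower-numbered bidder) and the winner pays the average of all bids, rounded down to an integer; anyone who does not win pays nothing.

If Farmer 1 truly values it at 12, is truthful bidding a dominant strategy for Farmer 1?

Consider the case where Farmer 2 bids 4, Farmer 3 bids 4 and Farmer 4 bids 4.
Truthful bid 12: wins, pays 6, utility 12 - 6 = 6.
Bid 4 instead: wins, pays 4, utility 12 - 4 = 8.
Since 8 > 6, bidding 4 is strictly better here, so truthful bidding is not dominant.

No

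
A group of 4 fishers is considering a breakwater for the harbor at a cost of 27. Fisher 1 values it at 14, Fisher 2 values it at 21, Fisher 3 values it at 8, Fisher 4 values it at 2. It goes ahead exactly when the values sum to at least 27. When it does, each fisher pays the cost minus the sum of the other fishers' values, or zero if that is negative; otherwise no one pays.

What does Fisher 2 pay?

Total value 45 ≥ cost 27, so the project is built.
The other fishers' values sum to 24.
Cost minus that sum is 27 - 24 = 3.

3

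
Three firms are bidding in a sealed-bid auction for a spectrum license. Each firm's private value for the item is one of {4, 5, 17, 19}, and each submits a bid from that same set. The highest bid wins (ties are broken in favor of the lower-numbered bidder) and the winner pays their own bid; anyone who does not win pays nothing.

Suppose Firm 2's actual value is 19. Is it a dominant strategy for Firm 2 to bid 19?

No

Consider the case where Firm 1 bids 4 and Firm 3 bids 4.
Truthful bid 19: wins, pays 19, utility 19 - 19 = 0.
Bid 5 instead: wins, pays 5, utility 19 - 5 = 14.
Since 14 > 0, bidding 5 is strictly better here, so truthful bidding is not dominant.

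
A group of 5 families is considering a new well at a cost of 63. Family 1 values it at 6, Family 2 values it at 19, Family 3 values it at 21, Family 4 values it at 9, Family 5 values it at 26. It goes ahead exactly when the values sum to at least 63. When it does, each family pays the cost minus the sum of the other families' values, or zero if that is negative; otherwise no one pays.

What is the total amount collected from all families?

12

Total value 81 ≥ cost 63, so it is built.
Family 1: others sum to 75; max(0, 63 - 75) = 0.
Family 2: others sum to 62; max(0, 63 - 62) = 1.
Family 3: others sum to 60; max(0, 63 - 60) = 3.
Family 4: others sum to 72; max(0, 63 - 72) = 0.
Family 5: others sum to 55; max(0, 63 - 55) = 8.
Total collected = 0 + 1 + 3 + 0 + 8 = 12.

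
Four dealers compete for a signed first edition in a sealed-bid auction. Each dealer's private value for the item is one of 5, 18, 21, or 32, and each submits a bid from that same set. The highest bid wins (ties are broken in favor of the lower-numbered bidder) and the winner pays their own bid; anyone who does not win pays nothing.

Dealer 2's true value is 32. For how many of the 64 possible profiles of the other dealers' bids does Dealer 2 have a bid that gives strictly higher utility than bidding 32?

Others bid (5, 5, 5): truth gives 0; bid 18 gives 14 > 0. Violating.
Others bid (5, 5, 18): truth gives 0; bid 18 gives 14 > 0. Violating.
Others bid (5, 5, 21): truth gives 0; bid 21 gives 11 > 0. Violating.
Others bid (5, 18, 5): truth gives 0; bid 18 gives 14 > 0. Violating.
Others bid (5, 5, 32): truth gives 0; no alternative beats it.
Others bid (5, 18, 32): truth gives 0; no alternative beats it.
(Checking all 64 profiles: 18 have a profitable deviation, 46 do not.)

18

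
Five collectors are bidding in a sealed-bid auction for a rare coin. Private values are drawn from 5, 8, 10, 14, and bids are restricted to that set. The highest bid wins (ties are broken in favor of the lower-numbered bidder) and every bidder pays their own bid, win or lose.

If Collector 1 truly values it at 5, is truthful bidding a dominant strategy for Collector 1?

No

Consider the case where Collector 2 bids 5, Collector 3 bids 5, Collector 4 bids 5 and Collector 5 bids 8.
Truthful bid 5: loses but pays 5, utility -5.
Bid 8 instead: wins, pays 8, utility 5 - 8 = -3.
Since -3 > -5, bidding 8 is strictly better here, so truthful bidding is not dominant.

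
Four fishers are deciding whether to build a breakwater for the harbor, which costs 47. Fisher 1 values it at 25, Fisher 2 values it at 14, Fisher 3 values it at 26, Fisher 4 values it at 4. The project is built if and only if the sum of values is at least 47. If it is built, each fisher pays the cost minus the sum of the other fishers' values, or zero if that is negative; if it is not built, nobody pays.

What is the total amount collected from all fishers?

7

Total value 69 ≥ cost 47, so it is built.
Fisher 1: others sum to 44; max(0, 47 - 44) = 3.
Fisher 2: others sum to 55; max(0, 47 - 55) = 0.
Fisher 3: others sum to 43; max(0, 47 - 43) = 4.
Fisher 4: others sum to 65; max(0, 47 - 65) = 0.
Total collected = 3 + 0 + 4 + 0 = 7.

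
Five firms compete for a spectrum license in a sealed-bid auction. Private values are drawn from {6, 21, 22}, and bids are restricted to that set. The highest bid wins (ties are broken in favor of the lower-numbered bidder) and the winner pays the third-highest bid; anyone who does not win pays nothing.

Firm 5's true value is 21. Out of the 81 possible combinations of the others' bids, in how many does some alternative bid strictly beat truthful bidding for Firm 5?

4

Others bid (6, 6, 6, 21): truth gives 0; bid 22 gives 15 > 0. Violating.
Others bid (6, 6, 21, 6): truth gives 0; bid 22 gives 15 > 0. Violating.
Others bid (6, 21, 6, 6): truth gives 0; bid 22 gives 15 > 0. Violating.
Others bid (21, 6, 6, 6): truth gives 0; bid 22 gives 15 > 0. Violating.
Others bid (6, 6, 6, 6): truth gives 15; no alternative beats it.
Others bid (6, 6, 6, 22): truth gives 0; no alternative beats it.
(Checking all 81 profiles: 4 have a profitable deviation, 77 do not.)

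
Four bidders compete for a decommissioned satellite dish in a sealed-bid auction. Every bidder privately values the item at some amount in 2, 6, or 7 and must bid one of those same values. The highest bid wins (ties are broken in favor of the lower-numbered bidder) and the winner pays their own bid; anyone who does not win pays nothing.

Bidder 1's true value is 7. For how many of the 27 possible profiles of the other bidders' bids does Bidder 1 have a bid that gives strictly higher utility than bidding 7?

Others bid (2, 2, 2): truth gives 0; bid 2 gives 5 > 0. Violating.
Others bid (2, 2, 6): truth gives 0; bid 6 gives 1 > 0. Violating.
Others bid (2, 6, 2): truth gives 0; bid 6 gives 1 > 0. Violating.
Others bid (2, 6, 6): truth gives 0; bid 6 gives 1 > 0. Violating.
Others bid (2, 2, 7): truth gives 0; no alternative beats it.
Others bid (2, 6, 7): truth gives 0; no alternative beats it.
(Checking all 27 profiles: 8 have a profitable deviation, 19 do not.)

8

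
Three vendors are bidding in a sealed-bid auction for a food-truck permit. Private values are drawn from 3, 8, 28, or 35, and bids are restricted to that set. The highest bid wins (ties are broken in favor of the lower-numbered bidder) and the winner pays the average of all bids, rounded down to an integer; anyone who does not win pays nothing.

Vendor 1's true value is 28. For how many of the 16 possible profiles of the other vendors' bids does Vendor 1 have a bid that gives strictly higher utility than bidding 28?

8

Others bid (3, 3): truth gives 17; bid 3 gives 25 > 17. Violating.
Others bid (3, 8): truth gives 15; bid 8 gives 22 > 15. Violating.
Others bid (3, 35): truth gives 0; bid 35 gives 4 > 0. Violating.
Others bid (8, 3): truth gives 15; bid 8 gives 22 > 15. Violating.
Others bid (3, 28): truth gives 9; no alternative beats it.
Others bid (8, 28): truth gives 7; no alternative beats it.
(Checking all 16 profiles: 8 have a profitable deviation, 8 do not.)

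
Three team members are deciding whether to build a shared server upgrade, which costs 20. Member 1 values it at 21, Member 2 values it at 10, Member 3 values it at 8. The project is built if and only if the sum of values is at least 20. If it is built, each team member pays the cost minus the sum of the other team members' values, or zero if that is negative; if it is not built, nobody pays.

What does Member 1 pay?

Total value 39 ≥ cost 20, so the project is built.
The other team members' values sum to 18.
Cost minus that sum is 20 - 18 = 2.

2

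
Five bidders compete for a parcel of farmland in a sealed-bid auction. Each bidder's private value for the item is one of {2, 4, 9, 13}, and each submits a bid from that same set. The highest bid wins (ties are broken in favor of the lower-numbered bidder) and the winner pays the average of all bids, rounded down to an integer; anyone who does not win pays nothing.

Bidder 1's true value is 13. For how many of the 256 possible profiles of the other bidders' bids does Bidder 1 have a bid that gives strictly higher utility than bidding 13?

66

Others bid (2, 2, 2, 2): truth gives 9; bid 2 gives 11 > 9. Violating.
Others bid (2, 2, 2, 4): truth gives 9; bid 4 gives 11 > 9. Violating.
Others bid (2, 2, 2, 9): truth gives 8; bid 9 gives 9 > 8. Violating.
Others bid (2, 2, 4, 2): truth gives 9; bid 4 gives 11 > 9. Violating.
Others bid (2, 2, 2, 13): truth gives 7; no alternative beats it.
Others bid (2, 2, 4, 13): truth gives 7; no alternative beats it.
(Checking all 256 profiles: 66 have a profitable deviation, 190 do not.)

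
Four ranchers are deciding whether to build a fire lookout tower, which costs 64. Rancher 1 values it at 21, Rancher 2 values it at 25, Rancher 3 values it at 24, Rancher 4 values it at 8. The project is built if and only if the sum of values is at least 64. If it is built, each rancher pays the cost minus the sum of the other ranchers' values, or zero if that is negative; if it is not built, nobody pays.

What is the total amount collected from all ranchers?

Total value 78 ≥ cost 64, so it is built.
Rancher 1: others sum to 57; max(0, 64 - 57) = 7.
Rancher 2: others sum to 53; max(0, 64 - 53) = 11.
Rancher 3: others sum to 54; max(0, 64 - 54) = 10.
Rancher 4: others sum to 70; max(0, 64 - 70) = 0.
Total collected = 7 + 11 + 10 + 0 = 28.

28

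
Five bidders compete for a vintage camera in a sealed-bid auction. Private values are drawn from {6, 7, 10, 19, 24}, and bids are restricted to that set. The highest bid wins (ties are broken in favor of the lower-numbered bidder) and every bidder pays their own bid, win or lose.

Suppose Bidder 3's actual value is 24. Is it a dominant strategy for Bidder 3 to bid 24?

No

Consider the case where Bidder 1 bids 6, Bidder 2 bids 6, Bidder 4 bids 6 and Bidder 5 bids 6.
Truthful bid 24: wins, pays 24, utility 24 - 24 = 0.
Bid 7 instead: wins, pays 7, utility 24 - 7 = 17.
Since 17 > 0, bidding 7 is strictly better here, so truthful bidding is not dominant.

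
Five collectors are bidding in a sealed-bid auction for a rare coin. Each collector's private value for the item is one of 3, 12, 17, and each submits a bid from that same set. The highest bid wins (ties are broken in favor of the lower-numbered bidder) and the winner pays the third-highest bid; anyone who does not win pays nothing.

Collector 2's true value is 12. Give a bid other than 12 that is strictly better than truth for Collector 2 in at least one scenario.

Suppose Collector 1 bids 3, Collector 3 bids 3, Collector 4 bids 3 and Collector 5 bids 17.
Bid 12: loses, pays 0, utility 0.
Bid 17: wins, pays 3, utility 12 - 3 = 9.
So bidding 17 beats truth here (9 > 0).

17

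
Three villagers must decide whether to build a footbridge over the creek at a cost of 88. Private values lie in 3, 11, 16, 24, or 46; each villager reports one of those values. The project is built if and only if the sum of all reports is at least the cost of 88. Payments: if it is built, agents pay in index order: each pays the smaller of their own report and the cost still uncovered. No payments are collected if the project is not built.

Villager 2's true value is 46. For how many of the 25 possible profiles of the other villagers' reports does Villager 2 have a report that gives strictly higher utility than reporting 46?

Others report (24, 46): truth gives 0; report 24 gives 22 > 0. Violating.
Others report (46, 24): truth gives 4; report 24 gives 22 > 4. Violating.
Others report (46, 46): truth gives 4; report 3 gives 43 > 4. Violating.
Others report (3, 3): truth gives 0; no alternative beats it.
Others report (3, 11): truth gives 0; no alternative beats it.
(Checking all 25 profiles: 3 have a profitable deviation, 22 do not.)

3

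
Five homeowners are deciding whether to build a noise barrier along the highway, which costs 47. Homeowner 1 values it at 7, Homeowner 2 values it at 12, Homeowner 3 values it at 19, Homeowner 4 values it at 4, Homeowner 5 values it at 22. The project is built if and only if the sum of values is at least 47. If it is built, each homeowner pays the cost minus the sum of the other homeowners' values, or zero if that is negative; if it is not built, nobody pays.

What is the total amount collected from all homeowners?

7

Total value 64 ≥ cost 47, so it is built.
Homeowner 1: others sum to 57; max(0, 47 - 57) = 0.
Homeowner 2: others sum to 52; max(0, 47 - 52) = 0.
Homeowner 3: others sum to 45; max(0, 47 - 45) = 2.
Homeowner 4: others sum to 60; max(0, 47 - 60) = 0.
Homeowner 5: others sum to 42; max(0, 47 - 42) = 5.
Total collected = 0 + 0 + 2 + 0 + 5 = 7.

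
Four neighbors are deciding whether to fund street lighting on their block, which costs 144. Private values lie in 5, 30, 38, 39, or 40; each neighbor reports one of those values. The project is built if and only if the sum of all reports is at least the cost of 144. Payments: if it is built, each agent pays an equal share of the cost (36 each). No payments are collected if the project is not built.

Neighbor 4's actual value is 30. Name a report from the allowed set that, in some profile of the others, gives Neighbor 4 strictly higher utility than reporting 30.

5

Suppose Neighbor 1 reports 38, Neighbor 2 reports 38 and Neighbor 3 reports 38.
Report 30: project built, pays 36, utility 30 - 36 = -6.
Report 5: project not built, utility 0.
So reporting 5 beats truth here (0 > -6).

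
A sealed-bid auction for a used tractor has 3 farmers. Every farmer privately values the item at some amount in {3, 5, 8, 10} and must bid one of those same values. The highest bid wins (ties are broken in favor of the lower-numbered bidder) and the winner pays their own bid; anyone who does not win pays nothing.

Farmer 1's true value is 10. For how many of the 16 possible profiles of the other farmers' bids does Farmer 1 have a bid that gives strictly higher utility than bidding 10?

Others bid (3, 3): truth gives 0; bid 3 gives 7 > 0. Violating.
Others bid (3, 5): truth gives 0; bid 5 gives 5 > 0. Violating.
Others bid (3, 8): truth gives 0; bid 8 gives 2 > 0. Violating.
Others bid (5, 3): truth gives 0; bid 5 gives 5 > 0. Violating.
Others bid (3, 10): truth gives 0; no alternative beats it.
Others bid (5, 10): truth gives 0; no alternative beats it.
(Checking all 16 profiles: 9 have a profitable deviation, 7 do not.)

9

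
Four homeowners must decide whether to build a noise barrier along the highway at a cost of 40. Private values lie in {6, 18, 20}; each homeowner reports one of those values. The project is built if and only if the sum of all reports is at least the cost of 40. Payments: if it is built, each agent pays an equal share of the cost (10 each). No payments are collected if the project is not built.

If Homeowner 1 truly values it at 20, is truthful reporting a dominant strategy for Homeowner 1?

Check each profile of the others' reports and compare truth against every alternative report.
Others report (6, 6, 18): truth gives 10, best alternative gives 10.
Others report (6, 6, 20): truth gives 10, best alternative gives 10.
Others report (6, 18, 6): truth gives 10, best alternative gives 10.
Others report (6, 18, 18): truth gives 10, best alternative gives 10.
Others report (6, 18, 20): truth gives 10, best alternative gives 10.
Others report (6, 20, 6): truth gives 10, best alternative gives 10.
(Remaining 21 profiles checked similarly; truth is weakly best in each.)
In every case the truthful report is at least as good as any alternative, so it is a dominant strategy.

Yes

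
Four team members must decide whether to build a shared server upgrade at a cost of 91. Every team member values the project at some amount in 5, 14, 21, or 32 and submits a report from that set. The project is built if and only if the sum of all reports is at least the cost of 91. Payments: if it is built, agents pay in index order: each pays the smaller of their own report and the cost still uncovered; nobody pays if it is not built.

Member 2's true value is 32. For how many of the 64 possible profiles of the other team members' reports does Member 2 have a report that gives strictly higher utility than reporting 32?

10

Others report (14, 32, 32): truth gives 0; report 14 gives 18 > 0. Violating.
Others report (21, 21, 32): truth gives 0; report 21 gives 11 > 0. Violating.
Others report (21, 32, 21): truth gives 0; report 21 gives 11 > 0. Violating.
Others report (21, 32, 32): truth gives 0; report 14 gives 18 > 0. Violating.
Others report (5, 5, 5): truth gives 0; no alternative beats it.
Others report (5, 5, 14): truth gives 0; no alternative beats it.
(Checking all 64 profiles: 10 have a profitable deviation, 54 do not.)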